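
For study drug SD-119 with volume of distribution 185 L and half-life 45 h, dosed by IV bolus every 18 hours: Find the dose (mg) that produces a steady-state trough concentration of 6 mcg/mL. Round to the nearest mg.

τ/t½ = 18/45 ≈ 0.4, so f = (1/2)^(18/45) ≈ 0.757858.
Cmin,ss = (D/Vd)·f/(1−f), so D = Cmin,ss·Vd·(1−f)/f.
D = 6 × 185 × (1−f)/f ≈ 6 × 185 × 0.31951 ≈ 354.66 mg.

355 mg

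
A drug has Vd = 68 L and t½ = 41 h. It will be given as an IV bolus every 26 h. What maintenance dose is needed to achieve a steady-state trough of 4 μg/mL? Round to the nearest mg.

τ/t½ = 26/41 ≈ 0.63415, so f = (1/2)^(26/41) ≈ 0.644322.
Cmin,ss = (D/Vd)·f/(1−f), so D = Cmin,ss·Vd·(1−f)/f.
D = 4 × 68 × (1−f)/f ≈ 4 × 68 × 0.55202 ≈ 150.15 mg.

150 mg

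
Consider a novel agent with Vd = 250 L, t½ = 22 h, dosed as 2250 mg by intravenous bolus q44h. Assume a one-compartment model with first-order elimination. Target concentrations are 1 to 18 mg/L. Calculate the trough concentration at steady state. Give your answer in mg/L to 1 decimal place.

τ = 44 h = 2 half-lives, so f = (1/2)^2 = 0.25.
At steady state, R = 1/(1 − 0.25) = 4/3.
Single-dose peak C₀ = D/Vd = 2250/250 = 9 mg/L.
Steady-state peak Cmax,ss = C₀·R = 9 × 4/3 ≈ 12.000 mg/L.
Steady-state trough Cmin,ss = Cmax,ss·f ≈ 12.000 × 0.25 ≈ 3.000 mg/L.
Trough 3.0 mg/L vs MEC 1 mg/L: adequate.

3.0 mg/L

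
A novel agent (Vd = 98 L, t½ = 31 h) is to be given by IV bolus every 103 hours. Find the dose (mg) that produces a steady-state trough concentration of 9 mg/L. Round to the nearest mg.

τ/t½ = 103/31 ≈ 3.3226, so f = (1/2)^(103/31) ≈ 0.099955.
Cmin,ss = (D/Vd)·f/(1−f), so D = Cmin,ss·Vd·(1−f)/f.
D = 9 × 98 × (1−f)/f ≈ 9 × 98 × 9.00450 ≈ 7941.97 mg.

7942 mg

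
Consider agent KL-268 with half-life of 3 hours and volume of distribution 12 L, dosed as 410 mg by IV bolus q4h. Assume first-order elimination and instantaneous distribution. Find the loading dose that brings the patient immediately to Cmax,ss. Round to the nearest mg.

f = (1/2)^(4/3) ≈ 0.396850; accumulation ratio R = 1/(1−f) ≈ 1.65796.
Loading dose to hit Cmax,ss on first dose: D_load = D_maint·R ≈ 410 × 1.65796 ≈ 679.76 mg.

680 mg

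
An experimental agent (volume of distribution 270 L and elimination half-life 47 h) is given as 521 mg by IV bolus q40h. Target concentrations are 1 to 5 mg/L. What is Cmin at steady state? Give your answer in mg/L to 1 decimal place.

2.4 mg/L

τ/t½ = 40/47 ≈ 0.85106, so fraction remaining f = (1/2)^(40/47) ≈ 0.5544.
At steady state, accumulation factor R = 1/(1 − e^(−kτ)) ≈ 2.2442.
Single-dose peak C₀ = D/Vd = 521/270 ≈ 1.930 mg/L.
Steady-state peak Cmax,ss = C₀·R ≈ 1.930 × 2.2442 ≈ 4.331 mg/L.
Steady-state trough Cmin,ss = Cmax,ss·f ≈ 4.331 × 0.5544 ≈ 2.401 mg/L.
Trough 2.4 mg/L vs MEC 1 mg/L: adequate.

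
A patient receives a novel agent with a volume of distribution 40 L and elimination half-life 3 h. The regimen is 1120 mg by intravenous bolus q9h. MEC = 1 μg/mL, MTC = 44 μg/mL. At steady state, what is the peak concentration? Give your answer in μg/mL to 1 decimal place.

32.0 μg/mL

The dosing interval is 3 half-lives, so f = 2^(−3) = 0.125.
At steady state, R = 1/(1 − 0.125) = 8/7.
Single-dose peak C₀ = D/Vd = 1120/40 = 28 μg/mL.
Steady-state peak Cmax,ss = C₀·R = 28 × 8/7 ≈ 32.000 μg/mL.
Peak 32.0 μg/mL vs MTC 44 μg/mL: below toxic threshold.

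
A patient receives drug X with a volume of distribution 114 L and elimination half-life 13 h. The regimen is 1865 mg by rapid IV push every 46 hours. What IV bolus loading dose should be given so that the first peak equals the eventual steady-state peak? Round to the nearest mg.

f = (1/2)^(46/13) ≈ 0.086063; accumulation ratio R = 1/(1−f) ≈ 1.09417.
Loading dose to hit Cmax,ss on first dose: D_load = D_maint·R ≈ 1865 × 1.09417 ≈ 2040.63 mg.

2041 mg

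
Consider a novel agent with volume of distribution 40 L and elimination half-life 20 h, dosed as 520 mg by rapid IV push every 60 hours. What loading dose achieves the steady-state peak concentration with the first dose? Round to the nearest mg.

594 mg

f = (1/2)^(60/20) ≈ 0.125000; accumulation ratio R = 1/(1−f) ≈ 1.14286.
Loading dose to hit Cmax,ss on first dose: D_load = D_maint·R ≈ 520 × 1.14286 ≈ 594.29 mg.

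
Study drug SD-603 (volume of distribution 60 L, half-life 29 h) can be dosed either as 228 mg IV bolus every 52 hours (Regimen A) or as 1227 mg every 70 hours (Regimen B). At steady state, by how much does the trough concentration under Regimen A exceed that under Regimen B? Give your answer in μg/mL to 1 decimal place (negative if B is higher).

-3.2 μg/mL

Regimen A: f = (1/2)^(52/29) ≈ 0.2886; Cmin,ss = (228/60)·f/(1−f) ≈ 1.542 μg/mL.
Regimen B: f = (1/2)^(70/29) ≈ 0.1877; Cmin,ss = (1227/60)·f/(1−f) ≈ 4.725 μg/mL.
Difference ≈ 1.542 − 4.725 ≈ -3.183 μg/mL.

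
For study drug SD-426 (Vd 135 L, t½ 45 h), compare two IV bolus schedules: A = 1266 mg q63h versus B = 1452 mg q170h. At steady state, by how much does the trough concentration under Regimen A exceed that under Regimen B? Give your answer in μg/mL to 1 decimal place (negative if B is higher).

4.9 μg/mL

Regimen A: f = (1/2)^(63/45) ≈ 0.3789; Cmin,ss = (1266/135)·f/(1−f) ≈ 5.721 μg/mL.
Regimen B: f = (1/2)^(170/45) ≈ 0.0729; Cmin,ss = (1452/135)·f/(1−f) ≈ 0.846 μg/mL.
Difference ≈ 5.721 − 0.846 ≈ 4.875 μg/mL.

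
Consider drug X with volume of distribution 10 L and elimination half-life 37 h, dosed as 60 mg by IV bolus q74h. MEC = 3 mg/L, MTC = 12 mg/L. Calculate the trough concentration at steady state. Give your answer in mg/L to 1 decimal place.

τ = 74 h = 2 half-lives, so f = (1/2)^2 = 0.25.
Accumulation ratio R = 1/(1 − f) = 1/0.75 = 4/3.
Single-dose peak C₀ = D/Vd = 60/10 = 6 mg/L.
Steady-state peak Cmax,ss = C₀·R = 6 × 4/3 ≈ 8.000 mg/L.
Steady-state trough Cmin,ss = Cmax,ss·f ≈ 8.000 × 0.25 ≈ 2.000 mg/L.
Trough 2.0 mg/L vs MEC 3 mg/L: subtherapeutic.

2.0 mg/L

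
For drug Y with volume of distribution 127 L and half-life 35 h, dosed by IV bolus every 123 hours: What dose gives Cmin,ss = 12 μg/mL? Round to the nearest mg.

15890 mg

τ/t½ = 123/35 ≈ 3.5143, so f = (1/2)^(123/35) ≈ 0.087517.
Cmin,ss = (D/Vd)·f/(1−f), so D = Cmin,ss·Vd·(1−f)/f.
D = 12 × 127 × (1−f)/f ≈ 12 × 127 × 10.42635 ≈ 15889.76 mg.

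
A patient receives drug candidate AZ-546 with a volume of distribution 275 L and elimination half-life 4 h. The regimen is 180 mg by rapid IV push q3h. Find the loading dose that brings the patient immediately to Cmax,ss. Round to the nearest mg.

f = (1/2)^(3/4) ≈ 0.594604; accumulation ratio R = 1/(1−f) ≈ 2.46672.
Loading dose to hit Cmax,ss on first dose: D_load = D_maint·R ≈ 180 × 2.46672 ≈ 444.01 mg.

444 mg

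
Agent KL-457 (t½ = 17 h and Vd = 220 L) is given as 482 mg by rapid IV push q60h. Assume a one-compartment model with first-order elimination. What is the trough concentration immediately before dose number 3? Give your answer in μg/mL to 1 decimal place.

0.2 μg/mL

f = (1/2)^(τ/t½) = (1/2)^(60/17) ≈ 0.0866.
C₀ = D/Vd = 482/220 ≈ 2.191 μg/mL.
Before the 3rd dose, 2 doses have been given. Superposition: Cmin = C₀·(f + f²).
≈ 2.191 × (0.0866 + 0.0075) ≈ 2.191 × 0.0941 ≈ 0.206 μg/mL.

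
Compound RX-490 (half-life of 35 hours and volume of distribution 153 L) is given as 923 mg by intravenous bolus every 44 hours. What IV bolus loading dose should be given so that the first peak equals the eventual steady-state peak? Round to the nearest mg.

f = (1/2)^(44/35) ≈ 0.418372; accumulation ratio R = 1/(1−f) ≈ 1.71931.
Loading dose to hit Cmax,ss on first dose: D_load = D_maint·R ≈ 923 × 1.71931 ≈ 1586.92 mg.

1587 mg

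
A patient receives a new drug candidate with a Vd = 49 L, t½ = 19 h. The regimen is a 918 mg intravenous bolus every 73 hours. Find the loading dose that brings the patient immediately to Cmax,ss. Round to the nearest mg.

987 mg

f = (1/2)^(73/19) ≈ 0.069729; accumulation ratio R = 1/(1−f) ≈ 1.07496.
Loading dose to hit Cmax,ss on first dose: D_load = D_maint·R ≈ 918 × 1.07496 ≈ 986.81 mg.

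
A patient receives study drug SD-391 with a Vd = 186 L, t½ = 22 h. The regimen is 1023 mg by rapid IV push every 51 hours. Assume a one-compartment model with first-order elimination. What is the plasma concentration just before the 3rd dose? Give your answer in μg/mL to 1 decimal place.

1.3 μg/mL

f = (1/2)^(τ/t½) = (1/2)^(51/22) ≈ 0.2005.
C₀ = D/Vd = 1023/186 ≈ 5.500 μg/mL.
Before the 3rd dose, 2 doses have been given. Superposition: Cmin = C₀·(f + f²).
≈ 5.500 × (0.2005 + 0.0402) ≈ 5.500 × 0.2407 ≈ 1.324 μg/mL.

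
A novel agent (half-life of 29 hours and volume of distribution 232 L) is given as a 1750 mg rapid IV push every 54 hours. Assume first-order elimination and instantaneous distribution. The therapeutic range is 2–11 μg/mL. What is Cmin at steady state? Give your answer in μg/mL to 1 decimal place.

Over one 54-h interval, 54/29 ≈ 1.8621 half-lives elapse, leaving f ≈ 0.2751 of each dose.
Single-dose peak C₀ = D/Vd = 1750/232 ≈ 7.543 μg/mL.
Steady-state trough Cmin,ss = C₀·f/(1−f) ≈ 7.543 × 0.2751/0.7249 ≈ 2.863 μg/mL.
Trough 2.9 μg/mL vs MEC 2 μg/mL: adequate.

2.9 μg/mL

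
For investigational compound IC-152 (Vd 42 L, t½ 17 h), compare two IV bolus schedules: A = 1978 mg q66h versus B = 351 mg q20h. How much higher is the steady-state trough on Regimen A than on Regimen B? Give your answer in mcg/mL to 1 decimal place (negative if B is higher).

-3.2 mcg/mL

Regimen A: f = (1/2)^(66/17) ≈ 0.0678; Cmin,ss = (1978/42)·f/(1−f) ≈ 3.425 mcg/mL.
Regimen B: f = (1/2)^(20/17) ≈ 0.4424; Cmin,ss = (351/42)·f/(1−f) ≈ 6.631 mcg/mL.
Difference ≈ 3.425 − 6.631 ≈ -3.206 mcg/mL.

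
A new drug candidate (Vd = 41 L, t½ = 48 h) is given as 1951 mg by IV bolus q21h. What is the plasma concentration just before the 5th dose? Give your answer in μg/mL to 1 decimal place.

f = (1/2)^(τ/t½) = (1/2)^(21/48) ≈ 0.7384.
C₀ = D/Vd = 1951/41 ≈ 47.585 μg/mL.
Before the 5th dose, 4 doses have been given. Superposition: Cmin = C₀·(f + f² + … + f^4).
≈ 47.585 × (0.7384 + 0.5452 + 0.4026 + 0.2973) ≈ 47.585 × 1.9835 ≈ 94.385 μg/mL.

94.4 μg/mL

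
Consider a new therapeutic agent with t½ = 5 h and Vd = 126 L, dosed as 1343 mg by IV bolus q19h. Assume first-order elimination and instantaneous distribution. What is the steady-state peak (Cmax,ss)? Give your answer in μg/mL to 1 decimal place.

Over one 19-h interval, 19/5 ≈ 3.8 half-lives elapse, leaving f ≈ 0.0718 of each dose.
Accumulation ratio R = 1/(1 − f) ≈ 1/0.9282 ≈ 1.0774.
Each bolus raises the concentration by D/Vd = 1343/126 ≈ 10.659 μg/mL.
Steady-state peak Cmax,ss = C₀·R ≈ 10.659 × 1.0774 ≈ 11.484 μg/mL.

11.5 μg/mL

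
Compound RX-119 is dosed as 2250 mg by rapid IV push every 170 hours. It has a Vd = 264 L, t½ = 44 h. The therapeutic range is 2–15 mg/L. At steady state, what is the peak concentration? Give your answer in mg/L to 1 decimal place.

9.2 mg/L

τ/t½ = 170/44 ≈ 3.8636, so fraction remaining f = (1/2)^(170/44) ≈ 0.0687.
Accumulation ratio R = 1/(1 − f) ≈ 1/0.9313 ≈ 1.0738.
Each bolus raises the concentration by D/Vd = 2250/264 ≈ 8.523 mg/L.
Cmax,ss = C₀/(1 − f) ≈ 8.523/0.9313 ≈ 9.152 mg/L.
Peak 9.2 mg/L vs MTC 15 mg/L: below toxic threshold.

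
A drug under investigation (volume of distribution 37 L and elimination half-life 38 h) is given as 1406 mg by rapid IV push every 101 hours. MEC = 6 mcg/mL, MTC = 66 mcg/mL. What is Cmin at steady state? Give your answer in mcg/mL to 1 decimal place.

7.2 mcg/mL

Over one 101-h interval, 101/38 ≈ 2.6579 half-lives elapse, leaving f ≈ 0.1585 of each dose.
Each bolus raises the concentration by D/Vd = 1406/37 ≈ 38.000 mcg/mL.
Steady-state trough Cmin,ss = C₀·f/(1−f) ≈ 38.000 × 0.1585/0.8415 ≈ 7.157 mcg/mL.
Trough 7.2 mcg/mL vs MEC 6 mcg/mL: adequate.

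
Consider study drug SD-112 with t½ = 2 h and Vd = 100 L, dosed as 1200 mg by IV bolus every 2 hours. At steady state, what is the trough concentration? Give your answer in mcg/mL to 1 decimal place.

12.0 mcg/mL

The dosing interval is 1 half-life, so f = 2^(−1) = 0.5.
At steady state, R = 1/(1 − 0.5) = 2/1.
Single-dose peak C₀ = D/Vd = 1200/100 = 12 mcg/mL.
Steady-state peak Cmax,ss = C₀·R = 12 × 2/1 ≈ 24.000 mcg/mL.
Steady-state trough Cmin,ss = Cmax,ss·f ≈ 24.000 × 0.5 ≈ 12.000 mcg/mL.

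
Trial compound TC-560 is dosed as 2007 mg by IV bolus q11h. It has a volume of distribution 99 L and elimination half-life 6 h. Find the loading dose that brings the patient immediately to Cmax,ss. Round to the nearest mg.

f = (1/2)^(11/6) ≈ 0.280616; accumulation ratio R = 1/(1−f) ≈ 1.39008.
Loading dose to hit Cmax,ss on first dose: D_load = D_maint·R ≈ 2007 × 1.39008 ≈ 2789.89 mg.

2790 mg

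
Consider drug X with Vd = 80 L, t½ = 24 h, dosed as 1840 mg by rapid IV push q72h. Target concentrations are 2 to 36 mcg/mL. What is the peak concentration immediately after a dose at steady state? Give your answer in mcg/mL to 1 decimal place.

The dosing interval is 3 half-lives, so f = 2^(−3) = 0.125.
At steady state, R = 1/(1 − 0.125) = 8/7.
Single-dose peak C₀ = D/Vd = 1840/80 = 23 mcg/mL.
Steady-state peak Cmax,ss = C₀·R = 23 × 8/7 ≈ 26.286 mcg/mL.
Peak 26.3 mcg/mL vs MTC 36 mcg/mL: below toxic threshold.

26.3 mcg/mL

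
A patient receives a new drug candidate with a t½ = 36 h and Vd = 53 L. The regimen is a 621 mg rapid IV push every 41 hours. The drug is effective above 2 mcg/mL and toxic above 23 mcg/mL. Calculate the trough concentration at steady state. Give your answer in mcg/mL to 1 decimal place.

Over one 41-h interval, 41/36 ≈ 1.1389 half-lives elapse, leaving f ≈ 0.4541 of each dose.
Each bolus raises the concentration by D/Vd = 621/53 ≈ 11.717 mcg/mL.
Steady-state trough Cmin,ss = C₀·f/(1−f) ≈ 11.717 × 0.4541/0.5459 ≈ 9.747 mcg/mL.
Trough 9.7 mcg/mL vs MEC 2 mcg/mL: adequate.

9.7 mcg/mL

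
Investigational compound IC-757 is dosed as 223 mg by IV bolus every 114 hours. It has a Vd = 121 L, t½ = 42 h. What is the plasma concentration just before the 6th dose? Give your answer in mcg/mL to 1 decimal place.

0.3 mcg/mL

f = (1/2)^(τ/t½) = (1/2)^(114/42) ≈ 0.1524.
C₀ = D/Vd = 223/121 ≈ 1.843 mcg/mL.
Before the 6th dose, 5 doses have been given. Superposition: Cmin = C₀·(f + f² + … + f^5).
≈ 1.843 × (0.1524 + 0.0232 + 0.0035 + 0.0005 + 0.0001) ≈ 1.843 × 0.1797 ≈ 0.331 mcg/mL.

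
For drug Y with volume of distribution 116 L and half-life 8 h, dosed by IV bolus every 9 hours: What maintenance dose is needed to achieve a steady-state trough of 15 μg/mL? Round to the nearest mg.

τ/t½ = 9/8 ≈ 1.125, so f = (1/2)^(9/8) ≈ 0.458502.
Cmin,ss = (D/Vd)·f/(1−f), so D = Cmin,ss·Vd·(1−f)/f.
D = 15 × 116 × (1−f)/f ≈ 15 × 116 × 1.18102 ≈ 2054.97 mg.

2055 mg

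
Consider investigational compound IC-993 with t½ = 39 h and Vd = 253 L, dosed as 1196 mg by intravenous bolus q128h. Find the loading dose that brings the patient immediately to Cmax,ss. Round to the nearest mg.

1333 mg

f = (1/2)^(128/39) ≈ 0.102803; accumulation ratio R = 1/(1−f) ≈ 1.11458.
Loading dose to hit Cmax,ss on first dose: D_load = D_maint·R ≈ 1196 × 1.11458 ≈ 1333.04 mg.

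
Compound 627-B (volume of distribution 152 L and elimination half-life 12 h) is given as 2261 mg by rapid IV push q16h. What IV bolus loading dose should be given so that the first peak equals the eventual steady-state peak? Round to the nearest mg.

3749 mg

f = (1/2)^(16/12) ≈ 0.396850; accumulation ratio R = 1/(1−f) ≈ 1.65796.
Loading dose to hit Cmax,ss on first dose: D_load = D_maint·R ≈ 2261 × 1.65796 ≈ 3748.65 mg.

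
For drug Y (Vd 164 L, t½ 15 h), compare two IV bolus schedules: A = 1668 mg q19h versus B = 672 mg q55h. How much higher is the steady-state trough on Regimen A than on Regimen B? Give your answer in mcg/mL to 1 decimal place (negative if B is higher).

6.9 mcg/mL

Regimen A: f = (1/2)^(19/15) ≈ 0.4156; Cmin,ss = (1668/164)·f/(1−f) ≈ 7.233 mcg/mL.
Regimen B: f = (1/2)^(55/15) ≈ 0.0787; Cmin,ss = (672/164)·f/(1−f) ≈ 0.350 mcg/mL.
Difference ≈ 7.233 − 0.350 ≈ 6.883 mcg/mL.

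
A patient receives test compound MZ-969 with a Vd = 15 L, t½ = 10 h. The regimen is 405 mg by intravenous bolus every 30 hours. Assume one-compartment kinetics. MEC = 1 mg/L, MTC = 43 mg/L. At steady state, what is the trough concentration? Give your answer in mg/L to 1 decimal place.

The dosing interval is 3 half-lives, so f = 2^(−3) = 0.125.
Accumulation ratio R = 1/(1 − f) = 1/0.875 = 8/7.
Single-dose peak C₀ = D/Vd = 405/15 = 27 mg/L.
Steady-state peak Cmax,ss = C₀·R = 27 × 8/7 ≈ 30.857 mg/L.
Steady-state trough Cmin,ss = Cmax,ss·f ≈ 30.857 × 0.125 ≈ 3.857 mg/L.
Trough 3.9 mg/L vs MEC 1 mg/L: adequate.

3.9 mg/L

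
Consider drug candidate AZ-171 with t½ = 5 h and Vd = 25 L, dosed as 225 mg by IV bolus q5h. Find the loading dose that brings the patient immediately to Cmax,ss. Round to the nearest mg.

450 mg

f = (1/2)^(5/5) ≈ 0.500000; accumulation ratio R = 1/(1−f) ≈ 2.00000.
Loading dose to hit Cmax,ss on first dose: D_load = D_maint·R ≈ 225 × 2.00000 ≈ 450.00 mg.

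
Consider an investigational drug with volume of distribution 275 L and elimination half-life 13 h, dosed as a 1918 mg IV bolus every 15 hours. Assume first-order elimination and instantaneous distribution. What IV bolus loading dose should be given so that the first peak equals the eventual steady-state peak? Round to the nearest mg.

f = (1/2)^(15/13) ≈ 0.449425; accumulation ratio R = 1/(1−f) ≈ 1.81628.
Loading dose to hit Cmax,ss on first dose: D_load = D_maint·R ≈ 1918 × 1.81628 ≈ 3483.63 mg.

3484 mg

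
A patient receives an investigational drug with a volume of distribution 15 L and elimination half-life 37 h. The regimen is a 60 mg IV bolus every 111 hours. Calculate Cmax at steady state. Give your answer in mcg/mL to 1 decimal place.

τ = 111 h = 3 half-lives, so f = (1/2)^3 = 0.125.
At steady state, R = 1/(1 − 0.125) = 8/7.
Single-dose peak C₀ = D/Vd = 60/15 = 4 mcg/mL.
Steady-state peak Cmax,ss = C₀·R = 4 × 8/7 ≈ 4.571 mcg/mL.

4.6 mcg/mL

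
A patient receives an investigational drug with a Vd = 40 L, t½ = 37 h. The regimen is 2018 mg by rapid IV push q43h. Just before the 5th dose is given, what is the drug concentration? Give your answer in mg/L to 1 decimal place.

39.1 mg/L

f = (1/2)^(τ/t½) = (1/2)^(43/37) ≈ 0.4468.
C₀ = D/Vd = 2018/40 ≈ 50.450 mg/L.
Before the 5th dose, 4 doses have been given. Superposition: Cmin = C₀·(f + f² + … + f^4).
≈ 50.450 × (0.4468 + 0.1996 + 0.0892 + 0.0399) ≈ 50.450 × 0.7755 ≈ 39.124 mg/L.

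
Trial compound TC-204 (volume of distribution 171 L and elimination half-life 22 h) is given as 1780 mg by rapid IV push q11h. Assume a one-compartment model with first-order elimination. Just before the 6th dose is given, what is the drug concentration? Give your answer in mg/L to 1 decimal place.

f = (1/2)^(τ/t½) = (1/2)^(11/22) ≈ 0.7071.
C₀ = D/Vd = 1780/171 ≈ 10.409 mg/L.
Before the 6th dose, 5 doses have been given. Superposition: Cmin = C₀·(f + f² + … + f^5).
≈ 10.409 × (0.7071 + 0.5000 + 0.3535 + 0.2500 + 0.1768) ≈ 10.409 × 1.9874 ≈ 20.687 mg/L.

20.7 mg/L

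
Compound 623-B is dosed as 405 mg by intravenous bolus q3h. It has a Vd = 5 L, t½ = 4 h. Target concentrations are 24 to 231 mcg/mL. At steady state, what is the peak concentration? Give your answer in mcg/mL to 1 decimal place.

199.8 mcg/mL

τ/t½ = 3/4 ≈ 0.75, so fraction remaining f = (1/2)^(3/4) ≈ 0.5946.
Accumulation ratio R = 1/(1 − f) ≈ 1/0.4054 ≈ 2.4667.
Single-dose peak C₀ = D/Vd = 405/5 ≈ 81.000 mcg/mL.
Steady-state peak Cmax,ss = C₀·R ≈ 81.000 × 2.4667 ≈ 199.803 mcg/mL.
Peak 199.8 mcg/mL vs MTC 231 mcg/mL: below toxic threshold.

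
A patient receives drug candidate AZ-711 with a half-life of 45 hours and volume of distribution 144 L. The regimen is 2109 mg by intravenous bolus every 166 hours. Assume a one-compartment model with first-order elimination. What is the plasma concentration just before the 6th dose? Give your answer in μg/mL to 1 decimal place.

f = (1/2)^(τ/t½) = (1/2)^(166/45) ≈ 0.0775.
C₀ = D/Vd = 2109/144 ≈ 14.646 μg/mL.
Before the 6th dose, 5 doses have been given. Superposition: Cmin = C₀·(f + f² + … + f^5).
≈ 14.646 × (0.0775 + 0.0060 + 0.0005 + 0.0000 + 0.0000) ≈ 14.646 × 0.0840 ≈ 1.230 μg/mL.

1.2 μg/mL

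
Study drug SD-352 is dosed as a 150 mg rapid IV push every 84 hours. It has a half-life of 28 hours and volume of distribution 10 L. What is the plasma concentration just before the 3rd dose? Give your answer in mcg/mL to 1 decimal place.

2.1 mcg/mL

f = (1/2)^(τ/t½) = (1/2)^(84/28) ≈ 0.1250.
C₀ = D/Vd = 150/10 ≈ 15.000 mcg/mL.
Before the 3rd dose, 2 doses have been given. Superposition: Cmin = C₀·(f + f²).
≈ 15.000 × (0.1250 + 0.0156) ≈ 15.000 × 0.1406 ≈ 2.109 mcg/mL.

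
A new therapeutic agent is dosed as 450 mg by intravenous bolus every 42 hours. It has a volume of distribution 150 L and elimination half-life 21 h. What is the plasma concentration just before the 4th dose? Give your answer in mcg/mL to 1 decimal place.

f = (1/2)^(τ/t½) = (1/2)^(42/21) ≈ 0.2500.
C₀ = D/Vd = 450/150 ≈ 3.000 mcg/mL.
Before the 4th dose, 3 doses have been given. Superposition: Cmin = C₀·(f + f² + … + f^3).
≈ 3.000 × (0.2500 + 0.0625 + 0.0156) ≈ 3.000 × 0.3281 ≈ 0.984 mcg/mL.

1.0 mcg/mL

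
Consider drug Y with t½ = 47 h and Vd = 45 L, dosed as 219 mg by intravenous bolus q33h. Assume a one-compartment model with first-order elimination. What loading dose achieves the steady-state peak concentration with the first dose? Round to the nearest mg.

f = (1/2)^(33/47) ≈ 0.614665; accumulation ratio R = 1/(1−f) ≈ 2.59514.
Loading dose to hit Cmax,ss on first dose: D_load = D_maint·R ≈ 219 × 2.59514 ≈ 568.34 mg.

568 mg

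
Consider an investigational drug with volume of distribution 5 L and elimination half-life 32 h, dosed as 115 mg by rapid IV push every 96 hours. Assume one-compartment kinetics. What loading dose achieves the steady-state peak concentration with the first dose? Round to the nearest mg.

f = (1/2)^(96/32) ≈ 0.125000; accumulation ratio R = 1/(1−f) ≈ 1.14286.
Loading dose to hit Cmax,ss on first dose: D_load = D_maint·R ≈ 115 × 1.14286 ≈ 131.43 mg.

131 mg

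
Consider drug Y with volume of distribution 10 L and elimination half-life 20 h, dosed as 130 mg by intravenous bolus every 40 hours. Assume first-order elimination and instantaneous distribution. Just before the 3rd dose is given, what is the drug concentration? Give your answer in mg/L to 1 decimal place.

4.1 mg/L

f = (1/2)^(τ/t½) = (1/2)^(40/20) ≈ 0.2500.
C₀ = D/Vd = 130/10 ≈ 13.000 mg/L.
Before the 3rd dose, 2 doses have been given. Superposition: Cmin = C₀·(f + f²).
≈ 13.000 × (0.2500 + 0.0625) ≈ 13.000 × 0.3125 ≈ 4.062 mg/L.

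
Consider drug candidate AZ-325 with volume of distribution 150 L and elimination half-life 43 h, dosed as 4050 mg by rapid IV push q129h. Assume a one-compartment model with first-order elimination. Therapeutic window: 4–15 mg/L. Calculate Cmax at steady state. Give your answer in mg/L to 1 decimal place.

τ = 129 h = 3 half-lives, so f = (1/2)^3 = 0.125.
Accumulation ratio R = 1/(1 − f) = 1/0.875 = 8/7.
Single-dose peak C₀ = D/Vd = 4050/150 = 27 mg/L.
Steady-state peak Cmax,ss = C₀·R = 27 × 8/7 ≈ 30.857 mg/L.
Peak 30.9 mg/L vs MTC 15 mg/L: exceeds toxic threshold.

30.9 mg/L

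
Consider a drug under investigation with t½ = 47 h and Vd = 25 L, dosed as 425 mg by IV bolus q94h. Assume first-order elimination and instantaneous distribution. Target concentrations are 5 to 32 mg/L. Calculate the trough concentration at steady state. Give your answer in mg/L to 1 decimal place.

5.7 mg/L

τ = 94 h = 2 half-lives, so f = (1/2)^2 = 0.25.
Accumulation ratio R = 1/(1 − f) = 1/0.75 = 4/3.
Single-dose peak C₀ = D/Vd = 425/25 = 17 mg/L.
Steady-state peak Cmax,ss = C₀·R = 17 × 4/3 ≈ 22.667 mg/L.
Steady-state trough Cmin,ss = Cmax,ss·f ≈ 22.667 × 0.25 ≈ 5.667 mg/L.
Trough 5.7 mg/L vs MEC 5 mg/L: adequate.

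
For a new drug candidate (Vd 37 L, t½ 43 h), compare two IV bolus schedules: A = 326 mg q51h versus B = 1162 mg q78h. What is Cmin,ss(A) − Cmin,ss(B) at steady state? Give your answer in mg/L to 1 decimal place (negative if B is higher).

-5.6 mg/L

Regimen A: f = (1/2)^(51/43) ≈ 0.4395; Cmin,ss = (326/37)·f/(1−f) ≈ 6.909 mg/L.
Regimen B: f = (1/2)^(78/43) ≈ 0.2844; Cmin,ss = (1162/37)·f/(1−f) ≈ 12.481 mg/L.
Difference ≈ 6.909 − 12.481 ≈ -5.572 mg/L.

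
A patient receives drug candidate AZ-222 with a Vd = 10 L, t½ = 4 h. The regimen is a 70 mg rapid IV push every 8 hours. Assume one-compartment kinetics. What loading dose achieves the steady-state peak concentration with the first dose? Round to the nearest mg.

f = (1/2)^(8/4) ≈ 0.250000; accumulation ratio R = 1/(1−f) ≈ 1.33333.
Loading dose to hit Cmax,ss on first dose: D_load = D_maint·R ≈ 70 × 1.33333 ≈ 93.33 mg.

93 mg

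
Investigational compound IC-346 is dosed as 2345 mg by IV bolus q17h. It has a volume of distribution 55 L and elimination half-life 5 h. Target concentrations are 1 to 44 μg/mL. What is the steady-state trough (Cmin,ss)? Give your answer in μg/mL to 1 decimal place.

4.5 μg/mL

Over one 17-h interval, 17/5 ≈ 3.4 half-lives elapse, leaving f ≈ 0.0947 of each dose.
Accumulation ratio R = 1/(1 − f) ≈ 1/0.9053 ≈ 1.1046.
Single-dose peak C₀ = D/Vd = 2345/55 ≈ 42.636 μg/mL.
Steady-state peak Cmax,ss = C₀·R ≈ 42.636 × 1.1046 ≈ 47.096 μg/mL.
One interval later, Cmin,ss = Cmax,ss·e^(−kτ) ≈ 47.096 × 0.0947 ≈ 4.460 μg/mL.
Trough 4.5 μg/mL vs MEC 1 μg/mL: adequate.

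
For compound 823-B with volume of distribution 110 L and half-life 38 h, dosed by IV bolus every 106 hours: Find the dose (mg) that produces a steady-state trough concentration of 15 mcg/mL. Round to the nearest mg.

9758 mg

τ/t½ = 106/38 ≈ 2.7895, so f = (1/2)^(106/38) ≈ 0.144639.
Cmin,ss = (D/Vd)·f/(1−f), so D = Cmin,ss·Vd·(1−f)/f.
D = 15 × 110 × (1−f)/f ≈ 15 × 110 × 5.91376 ≈ 9757.70 mg.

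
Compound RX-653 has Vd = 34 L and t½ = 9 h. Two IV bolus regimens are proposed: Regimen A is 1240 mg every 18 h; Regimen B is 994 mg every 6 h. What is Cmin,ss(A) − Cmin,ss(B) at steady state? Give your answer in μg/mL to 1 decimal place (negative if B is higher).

-37.6 μg/mL

Regimen A: f = (1/2)^(18/9) ≈ 0.2500; Cmin,ss = (1240/34)·f/(1−f) ≈ 12.157 μg/mL.
Regimen B: f = (1/2)^(6/9) ≈ 0.6300; Cmin,ss = (994/34)·f/(1−f) ≈ 49.779 μg/mL.
Difference ≈ 12.157 − 49.779 ≈ -37.622 μg/mL.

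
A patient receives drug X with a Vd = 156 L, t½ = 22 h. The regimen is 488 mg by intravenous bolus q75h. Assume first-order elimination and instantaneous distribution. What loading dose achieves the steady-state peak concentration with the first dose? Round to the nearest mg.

539 mg

f = (1/2)^(75/22) ≈ 0.094137; accumulation ratio R = 1/(1−f) ≈ 1.10392.
Loading dose to hit Cmax,ss on first dose: D_load = D_maint·R ≈ 488 × 1.10392 ≈ 538.71 mg.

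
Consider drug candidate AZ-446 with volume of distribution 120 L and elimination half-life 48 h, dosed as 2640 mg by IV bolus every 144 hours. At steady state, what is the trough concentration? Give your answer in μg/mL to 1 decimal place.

3.1 μg/mL

The dosing interval is 3 half-lives, so f = 2^(−3) = 0.125.
Accumulation ratio R = 1/(1 − f) = 1/0.875 = 8/7.
Single-dose peak C₀ = D/Vd = 2640/120 = 22 μg/mL.
Steady-state peak Cmax,ss = C₀·R = 22 × 8/7 ≈ 25.143 μg/mL.
Steady-state trough Cmin,ss = Cmax,ss·f ≈ 25.143 × 0.125 ≈ 3.143 μg/mL.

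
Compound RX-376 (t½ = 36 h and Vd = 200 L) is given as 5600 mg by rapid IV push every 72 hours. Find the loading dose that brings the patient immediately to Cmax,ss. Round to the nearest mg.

7467 mg

f = (1/2)^(72/36) ≈ 0.250000; accumulation ratio R = 1/(1−f) ≈ 1.33333.
Loading dose to hit Cmax,ss on first dose: D_load = D_maint·R ≈ 5600 × 1.33333 ≈ 7466.65 mg.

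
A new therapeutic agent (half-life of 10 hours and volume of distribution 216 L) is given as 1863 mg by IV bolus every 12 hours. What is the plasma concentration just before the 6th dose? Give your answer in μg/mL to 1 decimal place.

f = (1/2)^(τ/t½) = (1/2)^(12/10) ≈ 0.4353.
C₀ = D/Vd = 1863/216 ≈ 8.625 μg/mL.
Before the 6th dose, 5 doses have been given. Superposition: Cmin = C₀·(f + f² + … + f^5).
≈ 8.625 × (0.4353 + 0.1895 + 0.0825 + 0.0359 + 0.0156) ≈ 8.625 × 0.7588 ≈ 6.545 μg/mL.

6.5 μg/mL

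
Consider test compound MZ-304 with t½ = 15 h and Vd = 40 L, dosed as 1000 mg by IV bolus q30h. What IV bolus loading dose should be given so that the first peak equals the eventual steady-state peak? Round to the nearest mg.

1333 mg

f = (1/2)^(30/15) ≈ 0.250000; accumulation ratio R = 1/(1−f) ≈ 1.33333.
Loading dose to hit Cmax,ss on first dose: D_load = D_maint·R ≈ 1000 × 1.33333 ≈ 1333.33 mg.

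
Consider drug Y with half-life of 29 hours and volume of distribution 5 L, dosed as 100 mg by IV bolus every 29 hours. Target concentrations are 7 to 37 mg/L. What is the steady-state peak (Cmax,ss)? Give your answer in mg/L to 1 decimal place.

40.0 mg/L

τ = 29 h = 1 half-life, so f = (1/2)^1 = 0.5.
Accumulation ratio R = 1/(1 − f) = 1/0.5 = 2/1.
Single-dose peak C₀ = D/Vd = 100/5 = 20 mg/L.
Steady-state peak Cmax,ss = C₀·R = 20 × 2/1 ≈ 40.000 mg/L.
Peak 40.0 mg/L vs MTC 37 mg/L: exceeds toxic threshold.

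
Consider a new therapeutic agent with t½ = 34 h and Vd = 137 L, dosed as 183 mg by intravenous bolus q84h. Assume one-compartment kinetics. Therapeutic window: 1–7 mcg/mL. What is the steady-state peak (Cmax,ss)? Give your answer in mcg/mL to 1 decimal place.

τ/t½ = 84/34 ≈ 2.4706, so fraction remaining f = (1/2)^(84/34) ≈ 0.1804.
Accumulation ratio R = 1/(1 − f) ≈ 1/0.8196 ≈ 1.2201.
Each bolus raises the concentration by D/Vd = 183/137 ≈ 1.336 mcg/mL.
Cmax,ss = C₀/(1 − f) ≈ 1.336/0.8196 ≈ 1.630 mcg/mL.
Peak 1.6 mcg/mL vs MTC 7 mcg/mL: below toxic threshold.

1.6 mcg/mL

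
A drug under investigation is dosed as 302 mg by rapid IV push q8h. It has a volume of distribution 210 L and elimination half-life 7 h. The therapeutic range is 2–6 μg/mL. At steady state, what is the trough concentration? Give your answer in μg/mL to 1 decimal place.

Over one 8-h interval, 8/7 ≈ 1.1429 half-lives elapse, leaving f ≈ 0.4529 of each dose.
At steady state, accumulation factor R = 1/(1 − e^(−kτ)) ≈ 1.8278.
Single-dose peak C₀ = D/Vd = 302/210 ≈ 1.438 μg/mL.
Steady-state peak Cmax,ss = C₀·R ≈ 1.438 × 1.8278 ≈ 2.628 μg/mL.
Steady-state trough Cmin,ss = Cmax,ss·f ≈ 2.628 × 0.4529 ≈ 1.190 μg/mL.
Trough 1.2 μg/mL vs MEC 2 μg/mL: subtherapeutic.

1.2 μg/mL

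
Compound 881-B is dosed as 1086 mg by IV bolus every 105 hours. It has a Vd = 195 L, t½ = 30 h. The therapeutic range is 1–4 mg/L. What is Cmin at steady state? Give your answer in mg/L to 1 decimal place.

Over one 105-h interval, 105/30 ≈ 3.5 half-lives elapse, leaving f ≈ 0.0884 of each dose.
Accumulation ratio R = 1/(1 − f) ≈ 1/0.9116 ≈ 1.0970.
Each bolus raises the concentration by D/Vd = 1086/195 ≈ 5.569 mg/L.
Cmax,ss = C₀/(1 − f) ≈ 5.569/0.9116 ≈ 6.109 mg/L.
Steady-state trough Cmin,ss = Cmax,ss·f ≈ 6.109 × 0.0884 ≈ 0.540 mg/L.
Trough 0.5 mg/L vs MEC 1 mg/L: subtherapeutic.

0.5 mg/L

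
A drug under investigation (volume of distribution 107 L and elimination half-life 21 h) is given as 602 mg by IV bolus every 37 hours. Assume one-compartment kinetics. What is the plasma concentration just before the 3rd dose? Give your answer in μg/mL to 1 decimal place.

2.1 μg/mL

f = (1/2)^(τ/t½) = (1/2)^(37/21) ≈ 0.2949.
C₀ = D/Vd = 602/107 ≈ 5.626 μg/mL.
Before the 3rd dose, 2 doses have been given. Superposition: Cmin = C₀·(f + f²).
≈ 5.626 × (0.2949 + 0.0870) ≈ 5.626 × 0.3819 ≈ 2.149 μg/mL.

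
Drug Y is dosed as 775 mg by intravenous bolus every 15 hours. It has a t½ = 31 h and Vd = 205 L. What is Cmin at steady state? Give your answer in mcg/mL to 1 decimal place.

9.5 mcg/mL

τ/t½ = 15/31 ≈ 0.48387, so fraction remaining f = (1/2)^(15/31) ≈ 0.7151.
Accumulation ratio R = 1/(1 − f) ≈ 1/0.2849 ≈ 3.5100.
Each bolus raises the concentration by D/Vd = 775/205 ≈ 3.780 mcg/mL.
Steady-state peak Cmax,ss = C₀·R ≈ 3.780 × 3.5100 ≈ 13.268 mcg/mL.
One interval later, Cmin,ss = Cmax,ss·e^(−kτ) ≈ 13.268 × 0.7151 ≈ 9.488 mcg/mL.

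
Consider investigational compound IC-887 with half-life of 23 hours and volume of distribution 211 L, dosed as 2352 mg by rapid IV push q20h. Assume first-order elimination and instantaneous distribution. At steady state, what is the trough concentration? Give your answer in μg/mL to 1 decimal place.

13.5 μg/mL

k = ln2/t½ = ln2/23 ≈ 0.030137 h⁻¹; fraction remaining f = e^(−kτ) = e^(−0.030137×20) ≈ 0.5473.
Each bolus raises the concentration by D/Vd = 2352/211 ≈ 11.147 μg/mL.
Steady-state trough Cmin,ss = C₀·f/(1−f) ≈ 11.147 × 0.5473/0.4527 ≈ 13.476 μg/mL.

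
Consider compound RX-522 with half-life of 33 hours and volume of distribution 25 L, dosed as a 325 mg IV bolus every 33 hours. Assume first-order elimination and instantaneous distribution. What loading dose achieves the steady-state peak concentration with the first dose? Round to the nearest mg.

f = (1/2)^(33/33) ≈ 0.500000; accumulation ratio R = 1/(1−f) ≈ 2.00000.
Loading dose to hit Cmax,ss on first dose: D_load = D_maint·R ≈ 325 × 2.00000 ≈ 650.00 mg.

650 mg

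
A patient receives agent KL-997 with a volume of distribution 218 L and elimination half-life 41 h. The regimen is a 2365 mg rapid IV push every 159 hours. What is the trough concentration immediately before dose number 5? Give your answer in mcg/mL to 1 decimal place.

0.8 mcg/mL

f = (1/2)^(τ/t½) = (1/2)^(159/41) ≈ 0.0680.
C₀ = D/Vd = 2365/218 ≈ 10.849 mcg/mL.
Before the 5th dose, 4 doses have been given. Superposition: Cmin = C₀·(f + f² + … + f^4).
≈ 10.849 × (0.0680 + 0.0046 + 0.0003 + 0.0000) ≈ 10.849 × 0.0729 ≈ 0.791 mcg/mL.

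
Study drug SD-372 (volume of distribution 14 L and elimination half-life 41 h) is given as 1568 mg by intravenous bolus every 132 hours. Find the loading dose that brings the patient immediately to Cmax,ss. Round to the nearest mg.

f = (1/2)^(132/41) ≈ 0.107357; accumulation ratio R = 1/(1−f) ≈ 1.12027.
Loading dose to hit Cmax,ss on first dose: D_load = D_maint·R ≈ 1568 × 1.12027 ≈ 1756.58 mg.

1757 mg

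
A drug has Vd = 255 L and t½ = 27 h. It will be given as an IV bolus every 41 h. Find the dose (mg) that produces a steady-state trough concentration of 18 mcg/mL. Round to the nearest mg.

τ/t½ = 41/27 ≈ 1.5185, so f = (1/2)^(41/27) ≈ 0.349044.
Cmin,ss = (D/Vd)·f/(1−f), so D = Cmin,ss·Vd·(1−f)/f.
D = 18 × 255 × (1−f)/f ≈ 18 × 255 × 1.86497 ≈ 8560.21 mg.

8560 mg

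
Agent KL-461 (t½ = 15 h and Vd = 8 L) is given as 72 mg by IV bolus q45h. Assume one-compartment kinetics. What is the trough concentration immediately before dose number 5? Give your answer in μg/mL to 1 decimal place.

f = (1/2)^(τ/t½) = (1/2)^(45/15) ≈ 0.1250.
C₀ = D/Vd = 72/8 ≈ 9.000 μg/mL.
Before the 5th dose, 4 doses have been given. Superposition: Cmin = C₀·(f + f² + … + f^4).
≈ 9.000 × (0.1250 + 0.0156 + 0.0020 + 0.0002) ≈ 9.000 × 0.1428 ≈ 1.285 μg/mL.

1.3 μg/mL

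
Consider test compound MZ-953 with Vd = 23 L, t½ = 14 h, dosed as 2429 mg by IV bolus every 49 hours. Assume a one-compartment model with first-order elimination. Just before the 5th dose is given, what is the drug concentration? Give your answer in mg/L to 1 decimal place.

10.2 mg/L

f = (1/2)^(τ/t½) = (1/2)^(49/14) ≈ 0.0884.
C₀ = D/Vd = 2429/23 ≈ 105.609 mg/L.
Before the 5th dose, 4 doses have been given. Superposition: Cmin = C₀·(f + f² + … + f^4).
≈ 105.609 × (0.0884 + 0.0078 + 0.0007 + 0.0001) ≈ 105.609 × 0.0970 ≈ 10.244 mg/L.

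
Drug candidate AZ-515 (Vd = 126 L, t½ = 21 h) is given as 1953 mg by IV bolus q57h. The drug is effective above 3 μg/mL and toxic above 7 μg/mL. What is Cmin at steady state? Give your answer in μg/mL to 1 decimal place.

τ/t½ = 57/21 ≈ 2.7143, so fraction remaining f = (1/2)^(57/21) ≈ 0.1524.
At steady state, accumulation factor R = 1/(1 − e^(−kτ)) ≈ 1.1798.
Single-dose peak C₀ = D/Vd = 1953/126 ≈ 15.500 μg/mL.
Steady-state peak Cmax,ss = C₀·R ≈ 15.500 × 1.1798 ≈ 18.287 μg/mL.
One interval later, Cmin,ss = Cmax,ss·e^(−kτ) ≈ 18.287 × 0.1524 ≈ 2.787 μg/mL.
Trough 2.8 μg/mL vs MEC 3 μg/mL: subtherapeutic.

2.8 μg/mL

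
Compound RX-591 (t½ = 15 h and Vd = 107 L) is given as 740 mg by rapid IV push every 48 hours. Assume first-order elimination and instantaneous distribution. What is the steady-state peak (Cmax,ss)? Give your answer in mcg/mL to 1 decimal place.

k = ln2/t½ = ln2/15 ≈ 0.046210 h⁻¹; fraction remaining f = e^(−kτ) = e^(−0.046210×48) ≈ 0.1088.
Accumulation ratio R = 1/(1 − f) ≈ 1/0.8912 ≈ 1.1221.
Single-dose peak C₀ = D/Vd = 740/107 ≈ 6.916 mcg/mL.
Steady-state peak Cmax,ss = C₀·R ≈ 6.916 × 1.1221 ≈ 7.760 mcg/mL.

7.8 mcg/mL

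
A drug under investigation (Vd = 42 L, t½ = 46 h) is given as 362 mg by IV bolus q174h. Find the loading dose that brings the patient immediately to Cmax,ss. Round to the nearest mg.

390 mg

f = (1/2)^(174/46) ≈ 0.072664; accumulation ratio R = 1/(1−f) ≈ 1.07836.
Loading dose to hit Cmax,ss on first dose: D_load = D_maint·R ≈ 362 × 1.07836 ≈ 390.37 mg.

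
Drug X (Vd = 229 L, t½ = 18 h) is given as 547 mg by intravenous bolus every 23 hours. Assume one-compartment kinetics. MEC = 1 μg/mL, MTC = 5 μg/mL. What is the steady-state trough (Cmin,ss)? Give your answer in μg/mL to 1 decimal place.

Over one 23-h interval, 23/18 ≈ 1.2778 half-lives elapse, leaving f ≈ 0.4124 of each dose.
Accumulation ratio R = 1/(1 − f) ≈ 1/0.5876 ≈ 1.7018.
Single-dose peak C₀ = D/Vd = 547/229 ≈ 2.389 μg/mL.
Steady-state peak Cmax,ss = C₀·R ≈ 2.389 × 1.7018 ≈ 4.066 μg/mL.
One interval later, Cmin,ss = Cmax,ss·e^(−kτ) ≈ 4.066 × 0.4124 ≈ 1.677 μg/mL.
Trough 1.7 μg/mL vs MEC 1 μg/mL: adequate.

1.7 μg/mL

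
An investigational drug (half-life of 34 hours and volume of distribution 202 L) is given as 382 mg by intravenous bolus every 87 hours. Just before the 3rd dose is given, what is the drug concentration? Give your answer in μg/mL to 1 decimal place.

0.4 μg/mL

f = (1/2)^(τ/t½) = (1/2)^(87/34) ≈ 0.1697.
C₀ = D/Vd = 382/202 ≈ 1.891 μg/mL.
Before the 3rd dose, 2 doses have been given. Superposition: Cmin = C₀·(f + f²).
≈ 1.891 × (0.1697 + 0.0288) ≈ 1.891 × 0.1985 ≈ 0.375 μg/mL.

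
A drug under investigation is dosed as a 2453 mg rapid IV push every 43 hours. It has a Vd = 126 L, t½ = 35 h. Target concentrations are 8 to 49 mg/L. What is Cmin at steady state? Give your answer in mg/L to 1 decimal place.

14.5 mg/L

Over one 43-h interval, 43/35 ≈ 1.2286 half-lives elapse, leaving f ≈ 0.4267 of each dose.
At steady state, accumulation factor R = 1/(1 − e^(−kτ)) ≈ 1.7443.
Each bolus raises the concentration by D/Vd = 2453/126 ≈ 19.468 mg/L.
Cmax,ss = C₀/(1 − f) ≈ 19.468/0.5733 ≈ 33.958 mg/L.
Steady-state trough Cmin,ss = Cmax,ss·f ≈ 33.958 × 0.4267 ≈ 14.490 mg/L.
Trough 14.5 mg/L vs MEC 8 mg/L: adequate.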